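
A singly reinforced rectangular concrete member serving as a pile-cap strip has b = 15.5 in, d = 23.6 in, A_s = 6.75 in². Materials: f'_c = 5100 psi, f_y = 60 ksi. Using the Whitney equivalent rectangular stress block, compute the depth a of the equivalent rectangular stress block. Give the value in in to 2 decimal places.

T = A_s f_y = 6.75 × 60 = 405 kips.
a = T/(0.85 f'_c b) = 405/(0.85 × 5.1 × 15.5) = 6.03 in.

a ≈ 6.03 in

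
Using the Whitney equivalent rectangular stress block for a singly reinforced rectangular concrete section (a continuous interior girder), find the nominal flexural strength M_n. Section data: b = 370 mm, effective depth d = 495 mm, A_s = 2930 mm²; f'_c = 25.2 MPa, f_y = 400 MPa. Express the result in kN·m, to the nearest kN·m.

T = A_s f_y = 2930 × 400 = 1172000 N = 1172 kN.
From C = T: a = T/(0.85 f'_c b) = 1172000/(0.85 × 25.2 × 370) = 147.88 mm.
M_n = T(d − a/2) = 1172 kN × (495 − 73.94) mm = 493.48 kN·m.

M_n ≈ 493 kN·m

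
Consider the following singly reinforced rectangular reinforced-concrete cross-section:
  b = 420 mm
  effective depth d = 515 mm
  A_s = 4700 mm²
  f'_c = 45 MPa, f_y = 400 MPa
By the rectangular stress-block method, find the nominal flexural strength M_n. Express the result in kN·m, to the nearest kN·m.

M_n ≈ 858 kN·m

T = A_s f_y = 4700 × 400 = 1880000 N = 1880 kN.
From C = T: a = T/(0.85 f'_c b) = 1880000/(0.85 × 45 × 420) = 117.02 mm.
M_n = T(d − a/2) = 1880 kN × (515 − 58.51) mm = 858.20 kN·m.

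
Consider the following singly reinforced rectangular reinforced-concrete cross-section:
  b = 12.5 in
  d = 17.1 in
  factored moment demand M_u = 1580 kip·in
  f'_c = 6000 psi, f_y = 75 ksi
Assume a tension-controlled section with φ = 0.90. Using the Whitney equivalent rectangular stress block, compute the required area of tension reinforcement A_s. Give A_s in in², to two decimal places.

A_s ≈ 1.44 in²

M_n = M_u/φ = 1580/0.90 = 1755.56 kip·in.
From M_n = 0.85 f'_c a b (d − a/2):
a = d − √(d² − 2M_n/(0.85 f'_c b)) = 17.1 − √(17.1² − 2 × 1755.56/(0.85 × 6 × 12.5)) = 1.694 in.
A_s = 0.85 f'_c a b / f_y = 0.85 × 6 × 1.694 × 12.5 / 75 = 1.440 in².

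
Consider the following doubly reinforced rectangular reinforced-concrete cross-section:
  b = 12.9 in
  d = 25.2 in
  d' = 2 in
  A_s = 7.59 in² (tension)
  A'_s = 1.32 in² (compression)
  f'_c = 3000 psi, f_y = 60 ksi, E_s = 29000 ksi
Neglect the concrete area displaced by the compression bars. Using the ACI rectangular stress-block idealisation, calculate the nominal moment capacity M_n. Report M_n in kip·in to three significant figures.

Assume both steels yield.
a = (A_s − A'_s) f_y/(0.85 f'_c b) = (7.59 − 1.32) × 60/(0.85 × 3 × 12.9) = 11.436 in.
c = a/β₁ = 11.436/0.85 = 13.454 in; ε'_s = 0.003(c − d')/c = 0.0026 ≥ ε_y = 0.0021, so the compression steel yields.
M_n = (A_s − A'_s) f_y (d − a/2) + A'_s f_y (d − d') = 376.2 × (25.2 − 5.718) + 79.2 × (25.2 − 2) = 7329.1 + 1837.4 = 9166.5 kip·in.

M_n ≈ 9170 kip·in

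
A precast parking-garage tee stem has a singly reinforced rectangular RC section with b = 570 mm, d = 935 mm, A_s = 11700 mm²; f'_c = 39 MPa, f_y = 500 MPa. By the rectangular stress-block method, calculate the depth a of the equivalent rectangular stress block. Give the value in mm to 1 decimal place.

T = A_s f_y = 11700 × 500 = 5850000 N = 5850 kN.
Setting C = 0.85 f'_c a b equal to T: a = 5850000/(0.85 × 39 × 570) = 309.6 mm.

a ≈ 309.6 mm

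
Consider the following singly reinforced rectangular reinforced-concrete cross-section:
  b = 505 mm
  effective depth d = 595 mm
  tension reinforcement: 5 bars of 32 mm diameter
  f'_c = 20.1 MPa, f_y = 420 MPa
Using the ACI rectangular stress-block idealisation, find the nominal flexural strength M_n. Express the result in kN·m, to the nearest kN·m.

A_s = 5 × 804 = 4020 mm².
T = A_s f_y = 4020 × 420 = 1688400 N = 1688.4 kN.
From C = T: a = T/(0.85 f'_c b) = 1688400/(0.85 × 20.1 × 505) = 195.69 mm.
M_n = T(d − a/2) = 1688.4 kN × (595 − 97.845) mm = 839.40 kN·m.

M_n ≈ 839 kN·m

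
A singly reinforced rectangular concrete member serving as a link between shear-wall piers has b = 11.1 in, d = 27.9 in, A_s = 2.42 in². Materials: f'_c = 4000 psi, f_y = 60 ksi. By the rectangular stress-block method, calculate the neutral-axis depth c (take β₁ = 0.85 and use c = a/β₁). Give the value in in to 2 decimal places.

c ≈ 4.53 in

T = A_s f_y = 2.42 × 60 = 145.2 kips.
a = T/(0.85 f'_c b) = 145.2/(0.85 × 4 × 11.1) = 3.8474 in.
With β₁ = 0.85, c = a/β₁ = 3.8474/0.85 = 4.53 in.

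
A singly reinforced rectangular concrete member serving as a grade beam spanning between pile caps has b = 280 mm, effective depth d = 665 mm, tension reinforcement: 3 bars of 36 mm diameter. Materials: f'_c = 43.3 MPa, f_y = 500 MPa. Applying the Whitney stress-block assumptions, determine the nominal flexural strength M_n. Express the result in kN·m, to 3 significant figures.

M_n ≈ 902 kN·m

A_s = 3 × 1018 = 3054 mm².
T = A_s f_y = 3054 × 500 = 1527000 N = 1527 kN.
From C = T: a = T/(0.85 f'_c b) = 1527000/(0.85 × 43.3 × 280) = 148.17 mm.
M_n = T(d − a/2) = 1527 kN × (665 − 74.085) mm = 902.33 kN·m.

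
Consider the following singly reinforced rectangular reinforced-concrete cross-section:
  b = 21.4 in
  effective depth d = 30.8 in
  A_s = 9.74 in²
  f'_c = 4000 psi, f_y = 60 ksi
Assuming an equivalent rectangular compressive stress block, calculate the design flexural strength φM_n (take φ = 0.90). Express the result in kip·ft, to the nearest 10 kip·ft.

φM_n ≈ 1170 kip·ft

T = A_s f_y = 9.74 × 60 = 584.4 kips.
a = T/(0.85 f'_c b) = 584.4/(0.85 × 4 × 21.4) = 8.032 in.
M_n = T(d − a/2) = 584.4 × (30.8 − 4.016) = 15652.6 kip·in = 15652.6/12 = 1304.38 kip·ft.
φM_n = 0.90 × 1304.38 = 1173.94 kip·ft.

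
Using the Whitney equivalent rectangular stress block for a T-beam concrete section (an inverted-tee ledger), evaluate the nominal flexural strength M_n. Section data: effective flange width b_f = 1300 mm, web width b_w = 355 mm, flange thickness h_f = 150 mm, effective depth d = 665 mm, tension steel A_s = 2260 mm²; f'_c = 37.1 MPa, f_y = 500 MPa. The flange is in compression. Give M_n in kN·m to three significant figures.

M_n ≈ 736 kN·m

Tension: T = A_s f_y = 2260 × 500 = 1130000 N.
Try a within the flange: a = T/(0.85 f'_c b_f) = 1130000/(0.85 × 37.1 × 1300) = 27.56 mm.
Since a = 27.56 ≤ h_f = 150 mm, the stress block lies entirely in the flange; analyse as a rectangular beam of width b_f.
M_n = T(d − a/2) = 1130000 × (665 − 13.78) = 735.88 × 10⁶ N·mm.
M_n = 735.88 kN·m.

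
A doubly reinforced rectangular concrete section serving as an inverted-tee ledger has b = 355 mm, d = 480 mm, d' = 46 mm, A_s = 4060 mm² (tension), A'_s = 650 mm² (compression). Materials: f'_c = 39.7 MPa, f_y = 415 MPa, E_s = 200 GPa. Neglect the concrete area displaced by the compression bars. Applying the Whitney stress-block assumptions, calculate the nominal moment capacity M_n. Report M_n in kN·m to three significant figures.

Assume both tension and compression steel yield.
Net tension couple steel: A_s − A'_s = 3410 mm².
a = (A_s − A'_s) f_y / (0.85 f'_c b) = 1415150/(0.85 × 39.7 × 355) = 118.13 mm.
c = a/β₁ = 118.13/0.766 = 154.22 mm; ε'_s = 0.003(c − d')/c = 0.0021 ≥ f_y/E_s = 0.0021, so compression steel does yield.
M_n = (A_s − A'_s) f_y (d − a/2) + A'_s f_y (d − d') = [1415150 × (480 − 59.065) + 269750 × (480 − 46)] × 10⁻⁶ = 595.69 + 117.07 = 712.76 kN·m.

M_n ≈ 713 kN·m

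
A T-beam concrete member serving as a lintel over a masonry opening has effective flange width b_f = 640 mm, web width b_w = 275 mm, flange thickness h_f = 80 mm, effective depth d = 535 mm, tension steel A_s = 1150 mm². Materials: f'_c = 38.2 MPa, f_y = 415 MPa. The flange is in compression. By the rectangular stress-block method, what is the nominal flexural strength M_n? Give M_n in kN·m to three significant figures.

Tension: T = A_s f_y = 1150 × 415 = 477250 N.
Try a within the flange: a = T/(0.85 f'_c b_f) = 477250/(0.85 × 38.2 × 640) = 22.97 mm.
Since a = 22.97 ≤ h_f = 80 mm, the stress block lies entirely in the flange; analyse as a rectangular beam of width b_f.
M_n = T(d − a/2) = 477250 × (535 − 11.485) = 249.85 × 10⁶ N·mm.
M_n = 249.85 kN·m.

M_n ≈ 250 kN·m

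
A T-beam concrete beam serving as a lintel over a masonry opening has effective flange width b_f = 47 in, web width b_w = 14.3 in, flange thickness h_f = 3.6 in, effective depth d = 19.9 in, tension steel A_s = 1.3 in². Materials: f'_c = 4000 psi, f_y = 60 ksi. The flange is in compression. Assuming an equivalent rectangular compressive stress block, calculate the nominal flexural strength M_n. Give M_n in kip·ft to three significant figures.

M_n ≈ 128 kip·ft

Tension: T = A_s f_y = 1.3 × 60 = 78 kips.
Try a within the flange: a = T/(0.85 f'_c b_f) = 78/(0.85 × 4 × 47) = 0.488 in.
Since a = 0.488 ≤ h_f = 3.6 in, the stress block lies entirely in the flange; analyse as a rectangular beam of width b_f.
M_n = T(d − a/2) = 78 × (19.9 − 0.244) = 1533.2 kip·in.
M_n = 1533.2/12 = 127.77 kip·ft.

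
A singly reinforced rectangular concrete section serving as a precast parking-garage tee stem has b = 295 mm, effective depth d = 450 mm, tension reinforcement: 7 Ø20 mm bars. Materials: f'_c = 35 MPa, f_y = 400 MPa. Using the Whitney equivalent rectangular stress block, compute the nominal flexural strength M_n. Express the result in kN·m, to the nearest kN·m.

A_s = 7 × 314 = 2198 mm².
T = A_s f_y = 2198 × 400 = 879200 N = 879.2 kN.
From C = T: a = T/(0.85 f'_c b) = 879200/(0.85 × 35 × 295) = 100.18 mm.
M_n = T(d − a/2) = 879.2 kN × (450 − 50.09) mm = 351.60 kN·m.

M_n ≈ 352 kN·m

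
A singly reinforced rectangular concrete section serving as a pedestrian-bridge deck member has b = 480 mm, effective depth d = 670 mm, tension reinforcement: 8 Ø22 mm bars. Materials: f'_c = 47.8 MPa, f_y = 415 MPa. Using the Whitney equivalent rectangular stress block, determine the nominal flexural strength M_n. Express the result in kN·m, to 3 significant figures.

A_s = 8 × 380 = 3040 mm².
T = A_s f_y = 3040 × 415 = 1261600 N = 1261.6 kN.
From C = T: a = T/(0.85 f'_c b) = 1261600/(0.85 × 47.8 × 480) = 64.69 mm.
M_n = T(d − a/2) = 1261.6 kN × (670 − 32.345) mm = 804.47 kN·m.

M_n ≈ 804 kN·m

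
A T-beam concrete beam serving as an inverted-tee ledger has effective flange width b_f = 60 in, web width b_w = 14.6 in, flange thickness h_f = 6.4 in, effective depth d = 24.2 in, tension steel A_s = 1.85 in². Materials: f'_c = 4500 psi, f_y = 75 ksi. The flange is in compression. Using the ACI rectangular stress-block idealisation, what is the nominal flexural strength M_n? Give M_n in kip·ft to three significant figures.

Tension: T = A_s f_y = 1.85 × 75 = 138.75 kips.
Try a within the flange: a = T/(0.85 f'_c b_f) = 138.75/(0.85 × 4.5 × 60) = 0.605 in.
Since a = 0.605 ≤ h_f = 6.4 in, the stress block lies entirely in the flange; analyse as a rectangular beam of width b_f.
M_n = T(d − a/2) = 138.75 × (24.2 − 0.3025) = 3315.8 kip·in.
M_n = 3315.8/12 = 276.32 kip·ft.

M_n ≈ 276 kip·ft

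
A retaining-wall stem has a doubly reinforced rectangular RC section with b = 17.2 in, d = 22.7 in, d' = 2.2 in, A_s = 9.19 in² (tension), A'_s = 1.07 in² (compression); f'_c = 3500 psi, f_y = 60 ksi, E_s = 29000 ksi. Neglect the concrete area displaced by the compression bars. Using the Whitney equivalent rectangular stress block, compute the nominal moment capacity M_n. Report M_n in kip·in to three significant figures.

Assume both steels yield.
a = (A_s − A'_s) f_y/(0.85 f'_c b) = (9.19 − 1.07) × 60/(0.85 × 3.5 × 17.2) = 9.521 in.
c = a/β₁ = 9.521/0.85 = 11.201 in; ε'_s = 0.003(c − d')/c = 0.0024 ≥ ε_y = 0.0021, so the compression steel yields.
M_n = (A_s − A'_s) f_y (d − a/2) + A'_s f_y (d − d') = 487.2 × (22.7 − 4.7605) + 64.2 × (22.7 − 2.2) = 8740.1 + 1316.1 = 10056.2 kip·in.

M_n ≈ 10100 kip·in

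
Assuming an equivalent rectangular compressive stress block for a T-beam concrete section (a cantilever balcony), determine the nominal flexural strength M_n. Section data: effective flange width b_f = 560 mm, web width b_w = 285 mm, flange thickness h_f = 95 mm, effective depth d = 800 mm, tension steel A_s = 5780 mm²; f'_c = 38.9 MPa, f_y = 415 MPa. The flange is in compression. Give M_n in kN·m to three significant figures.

M_n ≈ 1750 kN·m

Tension: T = A_s f_y = 5780 × 415 = 2398700 N.
Try a within the flange: a = T/(0.85 f'_c b_f) = 2398700/(0.85 × 38.9 × 560) = 129.54 mm.
a = 129.54 > h_f = 95 mm: the block extends into the web. Split into flange-overhang and web parts.
C_f = 0.85 f'_c (b_f − b_w) h_f = 0.85 × 38.9 × (560 − 285) × 95 = 863823 N.
Remaining web compression depth: a_w = (T − C_f)/(0.85 f'_c b_w) = (2398700 − 863823)/(0.85 × 38.9 × 285) = 162.88 mm.
M_n = C_f(d − h_f/2) + (T − C_f)(d − a_w/2) = 863823 × (800 − 47.5) + 1534877 × (800 − 81.44) = 650.03 + 1102.90 = 1752.93 × 10⁶ N·mm.
M_n = 1752.93 kN·m.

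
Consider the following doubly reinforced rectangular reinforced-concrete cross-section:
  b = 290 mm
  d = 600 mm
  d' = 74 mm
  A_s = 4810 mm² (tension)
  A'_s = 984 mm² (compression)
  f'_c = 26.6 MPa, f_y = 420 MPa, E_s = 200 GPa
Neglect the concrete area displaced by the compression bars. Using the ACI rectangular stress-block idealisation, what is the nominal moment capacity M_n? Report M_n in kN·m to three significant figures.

Assume both tension and compression steel yield.
Net tension couple steel: A_s − A'_s = 3826 mm².
a = (A_s − A'_s) f_y / (0.85 f'_c b) = 1606920/(0.85 × 26.6 × 290) = 245.07 mm.
c = a/β₁ = 245.07/0.85 = 288.32 mm; ε'_s = 0.003(c − d')/c = 0.0022 ≥ f_y/E_s = 0.0021, so compression steel does yield.
M_n = (A_s − A'_s) f_y (d − a/2) + A'_s f_y (d − d') = [1606920 × (600 − 122.535) + 413280 × (600 − 74)] × 10⁻⁶ = 767.25 + 217.39 = 984.64 kN·m.

M_n ≈ 985 kN·m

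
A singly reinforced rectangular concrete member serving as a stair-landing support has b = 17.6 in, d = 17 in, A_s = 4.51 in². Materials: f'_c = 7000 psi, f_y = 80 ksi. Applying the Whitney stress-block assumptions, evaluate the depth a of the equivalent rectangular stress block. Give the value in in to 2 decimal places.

a ≈ 3.45 in

T = A_s f_y = 4.51 × 80 = 360.8 kips.
a = T/(0.85 f'_c b) = 360.8/(0.85 × 7 × 17.6) = 3.45 in.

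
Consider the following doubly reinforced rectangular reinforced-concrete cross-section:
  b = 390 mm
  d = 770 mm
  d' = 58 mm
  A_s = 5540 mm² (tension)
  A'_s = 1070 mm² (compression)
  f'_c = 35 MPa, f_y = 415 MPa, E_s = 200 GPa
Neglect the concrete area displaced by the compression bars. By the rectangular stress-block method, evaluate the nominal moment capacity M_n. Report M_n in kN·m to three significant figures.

Assume both tension and compression steel yield.
Net tension couple steel: A_s − A'_s = 4470 mm².
a = (A_s − A'_s) f_y / (0.85 f'_c b) = 1855050/(0.85 × 35 × 390) = 159.88 mm.
c = a/β₁ = 159.88/0.8 = 199.85 mm; ε'_s = 0.003(c − d')/c = 0.0021 ≥ f_y/E_s = 0.0021, so compression steel does yield.
M_n = (A_s − A'_s) f_y (d − a/2) + A'_s f_y (d − d') = [1855050 × (770 − 79.94) + 444050 × (770 − 58)] × 10⁻⁶ = 1280.10 + 316.16 = 1596.26 kN·m.

M_n ≈ 1600 kN·m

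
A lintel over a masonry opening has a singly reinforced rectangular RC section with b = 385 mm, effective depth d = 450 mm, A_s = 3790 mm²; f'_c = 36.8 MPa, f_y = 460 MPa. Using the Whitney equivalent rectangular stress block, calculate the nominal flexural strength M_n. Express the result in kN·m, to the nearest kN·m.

T = A_s f_y = 3790 × 460 = 1743400 N = 1743.4 kN.
From C = T: a = T/(0.85 f'_c b) = 1743400/(0.85 × 36.8 × 385) = 144.77 mm.
M_n = T(d − a/2) = 1743.4 kN × (450 − 72.385) mm = 658.33 kN·m.

M_n ≈ 658 kN·m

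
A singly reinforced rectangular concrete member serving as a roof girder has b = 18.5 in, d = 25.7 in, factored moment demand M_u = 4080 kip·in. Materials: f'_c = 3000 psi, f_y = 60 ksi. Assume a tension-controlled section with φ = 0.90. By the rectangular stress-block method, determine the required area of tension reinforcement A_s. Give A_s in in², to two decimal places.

M_n = M_u/φ = 4080/0.90 = 4533.33 kip·in.
From M_n = 0.85 f'_c a b (d − a/2):
a = d − √(d² − 2M_n/(0.85 f'_c b)) = 25.7 − √(25.7² − 2 × 4533.33/(0.85 × 3 × 18.5)) = 4.060 in.
A_s = 0.85 f'_c a b / f_y = 0.85 × 3 × 4.060 × 18.5 / 60 = 3.192 in².

A_s ≈ 3.19 in²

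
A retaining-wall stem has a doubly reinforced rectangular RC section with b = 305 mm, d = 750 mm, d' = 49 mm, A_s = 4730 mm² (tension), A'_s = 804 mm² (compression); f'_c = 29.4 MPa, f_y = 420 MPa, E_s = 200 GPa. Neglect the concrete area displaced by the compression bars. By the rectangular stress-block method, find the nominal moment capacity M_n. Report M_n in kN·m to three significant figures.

M_n ≈ 1300 kN·m

Assume both tension and compression steel yield.
Net tension couple steel: A_s − A'_s = 3926 mm².
a = (A_s − A'_s) f_y / (0.85 f'_c b) = 1648920/(0.85 × 29.4 × 305) = 216.34 mm.
c = a/β₁ = 216.34/0.84 = 257.55 mm; ε'_s = 0.003(c − d')/c = 0.0024 ≥ f_y/E_s = 0.0021, so compression steel does yield.
M_n = (A_s − A'_s) f_y (d − a/2) + A'_s f_y (d − d') = [1648920 × (750 − 108.17) + 337680 × (750 − 49)] × 10⁻⁶ = 1058.33 + 236.71 = 1295.04 kN·m.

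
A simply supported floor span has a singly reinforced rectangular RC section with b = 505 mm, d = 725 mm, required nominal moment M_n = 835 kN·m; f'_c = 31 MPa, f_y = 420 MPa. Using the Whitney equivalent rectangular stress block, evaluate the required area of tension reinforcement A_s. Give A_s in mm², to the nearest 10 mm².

With M_n = 0.85 f'_c a b (d − a/2), solve the quadratic for a:
a = d − √(d² − 2M_n/(0.85 f'_c b)) = 725 − √(725² − 2 × 835×10⁶/(0.85 × 31 × 505)) = 92.45 mm.
A_s = 0.85 f'_c a b / f_y = 0.85 × 31 × 92.45 × 505 / 420 = 2929.1 mm².

A_s ≈ 2930 mm²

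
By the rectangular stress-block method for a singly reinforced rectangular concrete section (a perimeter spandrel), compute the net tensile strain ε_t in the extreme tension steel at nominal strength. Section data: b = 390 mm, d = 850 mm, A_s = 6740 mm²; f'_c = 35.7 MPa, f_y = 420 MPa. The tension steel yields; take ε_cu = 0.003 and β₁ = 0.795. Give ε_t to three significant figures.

a = A_s f_y/(0.85 f'_c b) = 239.20 mm.
β₁ = 0.795, so c = a/β₁ = 239.20/0.795 = 300.88 mm.
From the linear strain diagram with ε_cu = 0.003: ε_t = 0.003 (d − c)/c = 0.003 × (850 − 300.88)/300.88 = 0.00548.
Since ε_t ≥ 0.005, the section is tension-controlled.

ε_t ≈ 0.00548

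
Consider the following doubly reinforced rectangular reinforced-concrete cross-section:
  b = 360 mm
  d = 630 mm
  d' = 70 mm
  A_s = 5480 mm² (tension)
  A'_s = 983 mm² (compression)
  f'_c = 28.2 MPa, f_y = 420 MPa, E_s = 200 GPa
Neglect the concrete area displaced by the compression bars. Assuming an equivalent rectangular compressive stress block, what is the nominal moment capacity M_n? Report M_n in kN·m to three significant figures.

M_n ≈ 1210 kN·m

Assume both tension and compression steel yield.
Net tension couple steel: A_s − A'_s = 4497 mm².
a = (A_s − A'_s) f_y / (0.85 f'_c b) = 1888740/(0.85 × 28.2 × 360) = 218.88 mm.
c = a/β₁ = 218.88/0.849 = 257.81 mm; ε'_s = 0.003(c − d')/c = 0.0022 ≥ f_y/E_s = 0.0021, so compression steel does yield.
M_n = (A_s − A'_s) f_y (d − a/2) + A'_s f_y (d − d') = [1888740 × (630 − 109.44) + 412860 × (630 − 70)] × 10⁻⁶ = 983.20 + 231.20 = 1214.40 kN·m.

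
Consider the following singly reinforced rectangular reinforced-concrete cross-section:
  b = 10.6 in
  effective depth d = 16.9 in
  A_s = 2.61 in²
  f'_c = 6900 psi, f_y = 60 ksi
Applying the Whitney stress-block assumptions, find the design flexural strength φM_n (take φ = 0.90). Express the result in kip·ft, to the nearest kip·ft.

φM_n ≈ 184 kip·ft

T = A_s f_y = 2.61 × 60 = 156.6 kips.
a = T/(0.85 f'_c b) = 156.6/(0.85 × 6.9 × 10.6) = 2.519 in.
M_n = T(d − a/2) = 156.6 × (16.9 − 1.2595) = 2449.3 kip·in = 2449.3/12 = 204.11 kip·ft.
φM_n = 0.90 × 204.11 = 183.70 kip·ft.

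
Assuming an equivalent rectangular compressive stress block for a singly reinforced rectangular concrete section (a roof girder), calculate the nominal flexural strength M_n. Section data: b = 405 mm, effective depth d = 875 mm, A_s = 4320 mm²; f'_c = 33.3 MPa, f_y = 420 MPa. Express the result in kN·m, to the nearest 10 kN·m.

T = A_s f_y = 4320 × 420 = 1814400 N = 1814.4 kN.
From C = T: a = T/(0.85 f'_c b) = 1814400/(0.85 × 33.3 × 405) = 158.28 mm.
M_n = T(d − a/2) = 1814.4 kN × (875 − 79.14) mm = 1444.01 kN·m.

M_n ≈ 1440 kN·m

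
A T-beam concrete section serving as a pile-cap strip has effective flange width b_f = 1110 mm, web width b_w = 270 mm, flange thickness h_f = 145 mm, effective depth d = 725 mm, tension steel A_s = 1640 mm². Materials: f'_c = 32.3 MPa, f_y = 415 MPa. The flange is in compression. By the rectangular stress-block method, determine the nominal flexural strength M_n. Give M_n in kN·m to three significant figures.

Tension: T = A_s f_y = 1640 × 415 = 680600 N.
Try a within the flange: a = T/(0.85 f'_c b_f) = 680600/(0.85 × 32.3 × 1110) = 22.33 mm.
Since a = 22.33 ≤ h_f = 145 mm, the stress block lies entirely in the flange; analyse as a rectangular beam of width b_f.
M_n = T(d − a/2) = 680600 × (725 − 11.165) = 485.84 × 10⁶ N·mm.
M_n = 485.84 kN·m.

M_n ≈ 486 kN·m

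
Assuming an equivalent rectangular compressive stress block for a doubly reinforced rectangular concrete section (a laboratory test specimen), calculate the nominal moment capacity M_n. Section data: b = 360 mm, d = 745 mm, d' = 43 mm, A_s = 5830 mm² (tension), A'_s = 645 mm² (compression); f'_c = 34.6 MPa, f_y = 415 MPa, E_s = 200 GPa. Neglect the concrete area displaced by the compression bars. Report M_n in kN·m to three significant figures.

Assume both tension and compression steel yield.
Net tension couple steel: A_s − A'_s = 5185 mm².
a = (A_s − A'_s) f_y / (0.85 f'_c b) = 2151775/(0.85 × 34.6 × 360) = 203.24 mm.
c = a/β₁ = 203.24/0.803 = 253.10 mm; ε'_s = 0.003(c − d')/c = 0.0025 ≥ f_y/E_s = 0.0021, so compression steel does yield.
M_n = (A_s − A'_s) f_y (d − a/2) + A'_s f_y (d − d') = [2151775 × (745 − 101.62) + 267675 × (745 − 43)] × 10⁻⁶ = 1384.41 + 187.91 = 1572.32 kN·m.

M_n ≈ 1570 kN·m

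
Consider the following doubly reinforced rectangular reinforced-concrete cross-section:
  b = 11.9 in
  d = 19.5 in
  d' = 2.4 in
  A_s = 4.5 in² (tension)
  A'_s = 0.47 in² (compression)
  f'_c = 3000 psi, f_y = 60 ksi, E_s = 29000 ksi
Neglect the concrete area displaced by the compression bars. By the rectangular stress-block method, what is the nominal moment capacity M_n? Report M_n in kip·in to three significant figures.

Assume both steels yield.
a = (A_s − A'_s) f_y/(0.85 f'_c b) = (4.5 − 0.47) × 60/(0.85 × 3 × 11.9) = 7.968 in.
c = a/β₁ = 7.968/0.85 = 9.374 in; ε'_s = 0.003(c − d')/c = 0.0022 ≥ ε_y = 0.0021, so the compression steel yields.
M_n = (A_s − A'_s) f_y (d − a/2) + A'_s f_y (d − d') = 241.8 × (19.5 − 3.984) + 28.2 × (19.5 − 2.4) = 3751.8 + 482.2 = 4234.0 kip·in.

M_n ≈ 4230 kip·in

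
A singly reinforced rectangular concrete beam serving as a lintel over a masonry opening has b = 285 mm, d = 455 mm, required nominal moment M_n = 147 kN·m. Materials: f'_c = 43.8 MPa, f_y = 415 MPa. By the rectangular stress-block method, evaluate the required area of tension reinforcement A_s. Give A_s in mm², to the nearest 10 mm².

With M_n = 0.85 f'_c a b (d − a/2), solve the quadratic for a:
a = d − √(d² − 2M_n/(0.85 f'_c b)) = 455 − √(455² − 2 × 147×10⁶/(0.85 × 43.8 × 285)) = 31.54 mm.
A_s = 0.85 f'_c a b / f_y = 0.85 × 43.8 × 31.54 × 285 / 415 = 806.4 mm².

A_s ≈ 810 mm²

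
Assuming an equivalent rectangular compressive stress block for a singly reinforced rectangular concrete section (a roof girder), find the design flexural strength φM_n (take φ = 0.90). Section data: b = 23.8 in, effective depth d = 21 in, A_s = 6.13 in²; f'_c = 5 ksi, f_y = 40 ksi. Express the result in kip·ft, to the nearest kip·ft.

T = A_s f_y = 6.13 × 40 = 245.2 kips.
a = T/(0.85 f'_c b) = 245.2/(0.85 × 5 × 23.8) = 2.424 in.
M_n = T(d − a/2) = 245.2 × (21 − 1.212) = 4852.0 kip·in = 4852.0/12 = 404.33 kip·ft.
φM_n = 0.90 × 404.33 = 363.90 kip·ft.

φM_n ≈ 364 kip·ft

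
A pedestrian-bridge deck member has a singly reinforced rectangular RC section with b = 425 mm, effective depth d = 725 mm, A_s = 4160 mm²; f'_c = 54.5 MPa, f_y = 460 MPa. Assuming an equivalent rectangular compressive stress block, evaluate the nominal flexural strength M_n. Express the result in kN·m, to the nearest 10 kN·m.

M_n ≈ 1290 kN·m

T = A_s f_y = 4160 × 460 = 1913600 N = 1913.6 kN.
From C = T: a = T/(0.85 f'_c b) = 1913600/(0.85 × 54.5 × 425) = 97.20 mm.
M_n = T(d − a/2) = 1913.6 kN × (725 − 48.6) mm = 1294.36 kN·m.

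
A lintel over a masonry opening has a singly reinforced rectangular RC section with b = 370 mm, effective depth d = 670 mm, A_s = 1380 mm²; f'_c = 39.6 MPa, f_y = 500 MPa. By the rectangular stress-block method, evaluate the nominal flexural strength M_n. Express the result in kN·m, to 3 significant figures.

T = A_s f_y = 1380 × 500 = 690000 N = 690 kN.
From C = T: a = T/(0.85 f'_c b) = 690000/(0.85 × 39.6 × 370) = 55.40 mm.
M_n = T(d − a/2) = 690 kN × (670 − 27.7) mm = 443.19 kN·m.

M_n ≈ 443 kN·m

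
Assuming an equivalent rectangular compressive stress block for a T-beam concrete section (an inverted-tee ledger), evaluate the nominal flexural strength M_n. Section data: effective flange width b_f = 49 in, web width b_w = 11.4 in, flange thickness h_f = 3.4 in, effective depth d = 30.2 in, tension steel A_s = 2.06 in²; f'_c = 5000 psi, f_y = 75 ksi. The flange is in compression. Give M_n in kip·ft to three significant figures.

Tension: T = A_s f_y = 2.06 × 75 = 154.5 kips.
Try a within the flange: a = T/(0.85 f'_c b_f) = 154.5/(0.85 × 5 × 49) = 0.742 in.
Since a = 0.742 ≤ h_f = 3.4 in, the stress block lies entirely in the flange; analyse as a rectangular beam of width b_f.
M_n = T(d − a/2) = 154.5 × (30.2 − 0.371) = 4608.6 kip·in.
M_n = 4608.6/12 = 384.05 kip·ft.

M_n ≈ 384 kip·ft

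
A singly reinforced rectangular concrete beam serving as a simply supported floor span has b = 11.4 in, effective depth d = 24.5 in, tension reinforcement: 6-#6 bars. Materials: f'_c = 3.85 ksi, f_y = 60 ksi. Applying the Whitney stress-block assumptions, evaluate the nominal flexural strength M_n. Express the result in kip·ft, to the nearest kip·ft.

A_s = 6 × 0.44 = 2.64 in².
T = A_s f_y = 2.64 × 60 = 158.4 kips.
a = T/(0.85 f'_c b) = 158.4/(0.85 × 3.85 × 11.4) = 4.246 in.
M_n = T(d − a/2) = 158.4 × (24.5 − 2.123) = 3544.5 kip·in = 3544.5/12 = 295.38 kip·ft.

M_n ≈ 295 kip·ft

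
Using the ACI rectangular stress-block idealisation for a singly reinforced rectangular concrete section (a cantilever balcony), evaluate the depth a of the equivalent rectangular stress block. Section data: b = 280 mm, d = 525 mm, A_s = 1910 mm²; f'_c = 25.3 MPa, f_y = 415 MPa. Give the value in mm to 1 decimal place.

T = A_s f_y = 1910 × 415 = 792650 N = 792.65 kN.
Setting C = 0.85 f'_c a b equal to T: a = 792650/(0.85 × 25.3 × 280) = 131.6 mm.

a ≈ 131.6 mm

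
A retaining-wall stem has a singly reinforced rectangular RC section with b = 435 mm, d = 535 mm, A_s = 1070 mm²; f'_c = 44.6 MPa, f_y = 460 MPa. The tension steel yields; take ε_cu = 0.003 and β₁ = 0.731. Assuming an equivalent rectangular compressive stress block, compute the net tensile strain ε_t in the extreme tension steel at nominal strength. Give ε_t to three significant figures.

a = A_s f_y/(0.85 f'_c b) = 29.85 mm.
β₁ = 0.731, so c = a/β₁ = 29.85/0.731 = 40.83 mm.
From the linear strain diagram with ε_cu = 0.003: ε_t = 0.003 (d − c)/c = 0.003 × (535 − 40.83)/40.83 = 0.0363.
Since ε_t ≥ 0.005, the section is tension-controlled.

ε_t ≈ 0.0363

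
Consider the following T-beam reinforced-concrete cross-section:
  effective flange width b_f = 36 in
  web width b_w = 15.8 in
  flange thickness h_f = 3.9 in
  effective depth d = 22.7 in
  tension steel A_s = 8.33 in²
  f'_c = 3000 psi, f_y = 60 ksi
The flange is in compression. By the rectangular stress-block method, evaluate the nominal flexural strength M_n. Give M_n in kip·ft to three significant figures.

M_n ≈ 820 kip·ft

Tension: T = A_s f_y = 8.33 × 60 = 499.8 kips.
Try a within the flange: a = T/(0.85 f'_c b_f) = 499.8/(0.85 × 3 × 36) = 5.444 in.
a = 5.444 > h_f = 3.9 in: the block extends into the web. Split into flange-overhang and web parts.
C_f = 0.85 f'_c (b_f − b_w) h_f = 0.85 × 3 × (36 − 15.8) × 3.9 = 200.9 kips.
Remaining web compression depth: a_w = (T − C_f)/(0.85 f'_c b_w) = (499.8 − 200.9)/(0.85 × 3 × 15.8) = 7.419 in.
M_n = C_f(d − h_f/2) + (T − C_f)(d − a_w/2) = 200.9 × (22.7 − 1.95) + 298.9 × (22.7 − 3.7095) = 4168.7 + 5676.3 = 9845.0 kip·in.
M_n = 9845.0/12 = 820.42 kip·ft.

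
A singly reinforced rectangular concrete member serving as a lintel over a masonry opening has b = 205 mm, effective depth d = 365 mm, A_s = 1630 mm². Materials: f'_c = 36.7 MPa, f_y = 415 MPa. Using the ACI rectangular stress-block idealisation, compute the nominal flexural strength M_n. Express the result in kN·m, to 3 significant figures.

T = A_s f_y = 1630 × 415 = 676450 N = 676.45 kN.
From C = T: a = T/(0.85 f'_c b) = 676450/(0.85 × 36.7 × 205) = 105.78 mm.
M_n = T(d − a/2) = 676.45 kN × (365 − 52.89) mm = 211.13 kN·m.

M_n ≈ 211 kN·m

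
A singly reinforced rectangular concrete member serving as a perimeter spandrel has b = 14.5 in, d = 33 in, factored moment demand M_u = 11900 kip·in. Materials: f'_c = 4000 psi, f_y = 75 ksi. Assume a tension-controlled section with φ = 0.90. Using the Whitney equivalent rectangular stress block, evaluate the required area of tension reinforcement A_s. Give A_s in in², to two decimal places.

A_s ≈ 6.24 in²

M_n = M_u/φ = 11900/0.90 = 13222.2 kip·in.
From M_n = 0.85 f'_c a b (d − a/2):
a = d − √(d² − 2M_n/(0.85 f'_c b)) = 33 − √(33² − 2 × 13222.2/(0.85 × 4 × 14.5)) = 9.493 in.
A_s = 0.85 f'_c a b / f_y = 0.85 × 4 × 9.493 × 14.5 / 75 = 6.240 in².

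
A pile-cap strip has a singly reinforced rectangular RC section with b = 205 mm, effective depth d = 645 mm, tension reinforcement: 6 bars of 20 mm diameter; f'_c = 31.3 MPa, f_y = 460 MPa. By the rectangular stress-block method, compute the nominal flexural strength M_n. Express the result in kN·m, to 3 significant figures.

A_s = 6 × 314 = 1884 mm².
T = A_s f_y = 1884 × 460 = 866640 N = 866.64 kN.
From C = T: a = T/(0.85 f'_c b) = 866640/(0.85 × 31.3 × 205) = 158.90 mm.
M_n = T(d − a/2) = 866.64 kN × (645 − 79.45) mm = 490.13 kN·m.

M_n ≈ 490 kN·m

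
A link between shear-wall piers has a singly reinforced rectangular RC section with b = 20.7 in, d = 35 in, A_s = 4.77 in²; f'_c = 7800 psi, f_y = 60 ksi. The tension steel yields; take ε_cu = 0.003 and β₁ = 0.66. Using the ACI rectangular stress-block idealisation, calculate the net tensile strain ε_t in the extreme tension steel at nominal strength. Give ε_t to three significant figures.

ε_t ≈ 0.0302

a = A_s f_y/(0.85 f'_c b) = 2.085 in.
β₁ = 0.66, so c = a/β₁ = 2.085/0.66 = 3.159 in.
From the linear strain diagram with ε_cu = 0.003: ε_t = 0.003 (d − c)/c = 0.003 × (35 − 3.159)/3.159 = 0.0302.
Since ε_t ≥ 0.005, the section is tension-controlled.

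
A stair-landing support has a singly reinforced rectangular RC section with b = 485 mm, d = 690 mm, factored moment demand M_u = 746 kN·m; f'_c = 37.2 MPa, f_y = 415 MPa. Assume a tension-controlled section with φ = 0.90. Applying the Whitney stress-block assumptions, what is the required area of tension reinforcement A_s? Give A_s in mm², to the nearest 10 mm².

M_n = M_u/φ = 746/0.90 = 828.889 kN·m.
With M_n = 0.85 f'_c a b (d − a/2), solve the quadratic for a:
a = d − √(d² − 2M_n/(0.85 f'_c b)) = 690 − √(690² − 2 × 828.889×10⁶/(0.85 × 37.2 × 485)) = 83.37 mm.
A_s = 0.85 f'_c a b / f_y = 0.85 × 37.2 × 83.37 × 485 / 415 = 3080.8 mm².

A_s ≈ 3080 mm²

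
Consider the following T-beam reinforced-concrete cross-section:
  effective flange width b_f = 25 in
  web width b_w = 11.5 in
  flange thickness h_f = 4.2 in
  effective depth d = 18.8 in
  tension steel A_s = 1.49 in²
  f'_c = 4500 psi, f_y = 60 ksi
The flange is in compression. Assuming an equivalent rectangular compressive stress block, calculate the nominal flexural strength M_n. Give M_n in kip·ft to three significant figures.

M_n ≈ 137 kip·ft

Tension: T = A_s f_y = 1.49 × 60 = 89.4 kips.
Try a within the flange: a = T/(0.85 f'_c b_f) = 89.4/(0.85 × 4.5 × 25) = 0.935 in.
Since a = 0.935 ≤ h_f = 4.2 in, the stress block lies entirely in the flange; analyse as a rectangular beam of width b_f.
M_n = T(d − a/2) = 89.4 × (18.8 − 0.4675) = 1638.9 kip·in.
M_n = 1638.9/12 = 136.58 kip·ft.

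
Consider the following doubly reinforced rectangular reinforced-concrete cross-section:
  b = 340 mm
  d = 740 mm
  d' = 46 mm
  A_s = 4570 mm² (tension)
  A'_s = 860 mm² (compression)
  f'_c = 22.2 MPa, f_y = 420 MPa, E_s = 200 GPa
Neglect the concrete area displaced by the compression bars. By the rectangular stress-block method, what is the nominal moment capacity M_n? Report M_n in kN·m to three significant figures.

M_n ≈ 1210 kN·m

Assume both tension and compression steel yield.
Net tension couple steel: A_s − A'_s = 3710 mm².
a = (A_s − A'_s) f_y / (0.85 f'_c b) = 1558200/(0.85 × 22.2 × 340) = 242.87 mm.
c = a/β₁ = 242.87/0.85 = 285.73 mm; ε'_s = 0.003(c − d')/c = 0.0025 ≥ f_y/E_s = 0.0021, so compression steel does yield.
M_n = (A_s − A'_s) f_y (d − a/2) + A'_s f_y (d − d') = [1558200 × (740 − 121.435) + 361200 × (740 − 46)] × 10⁻⁶ = 963.85 + 250.67 = 1214.52 kN·m.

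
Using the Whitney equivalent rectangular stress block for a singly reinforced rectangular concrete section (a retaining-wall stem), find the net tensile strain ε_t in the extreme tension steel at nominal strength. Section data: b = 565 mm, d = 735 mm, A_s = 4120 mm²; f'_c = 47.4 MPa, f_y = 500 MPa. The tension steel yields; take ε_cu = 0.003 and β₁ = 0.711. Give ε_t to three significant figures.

a = A_s f_y/(0.85 f'_c b) = 90.49 mm.
β₁ = 0.711, so c = a/β₁ = 90.49/0.711 = 127.27 mm.
From the linear strain diagram with ε_cu = 0.003: ε_t = 0.003 (d − c)/c = 0.003 × (735 − 127.27)/127.27 = 0.0143.
Since ε_t ≥ 0.005, the section is tension-controlled.

ε_t ≈ 0.0143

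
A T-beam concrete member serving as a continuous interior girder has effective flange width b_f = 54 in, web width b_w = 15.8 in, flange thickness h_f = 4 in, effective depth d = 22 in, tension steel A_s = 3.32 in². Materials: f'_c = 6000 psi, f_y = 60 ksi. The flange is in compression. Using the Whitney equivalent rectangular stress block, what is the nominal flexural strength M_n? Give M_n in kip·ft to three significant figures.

M_n ≈ 359 kip·ft

Tension: T = A_s f_y = 3.32 × 60 = 199.2 kips.
Try a within the flange: a = T/(0.85 f'_c b_f) = 199.2/(0.85 × 6 × 54) = 0.723 in.
Since a = 0.723 ≤ h_f = 4 in, the stress block lies entirely in the flange; analyse as a rectangular beam of width b_f.
M_n = T(d − a/2) = 199.2 × (22 − 0.3615) = 4310.4 kip·in.
M_n = 4310.4/12 = 359.20 kip·ft.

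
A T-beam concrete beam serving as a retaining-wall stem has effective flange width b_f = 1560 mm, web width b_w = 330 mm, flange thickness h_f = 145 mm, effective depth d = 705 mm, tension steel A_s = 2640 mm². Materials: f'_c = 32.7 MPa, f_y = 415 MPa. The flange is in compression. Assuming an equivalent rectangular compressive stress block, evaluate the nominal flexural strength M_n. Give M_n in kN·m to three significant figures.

Tension: T = A_s f_y = 2640 × 415 = 1095600 N.
Try a within the flange: a = T/(0.85 f'_c b_f) = 1095600/(0.85 × 32.7 × 1560) = 25.27 mm.
Since a = 25.27 ≤ h_f = 145 mm, the stress block lies entirely in the flange; analyse as a rectangular beam of width b_f.
M_n = T(d − a/2) = 1095600 × (705 − 12.635) = 758.56 × 10⁶ N·mm.
M_n = 758.56 kN·m.

M_n ≈ 759 kN·m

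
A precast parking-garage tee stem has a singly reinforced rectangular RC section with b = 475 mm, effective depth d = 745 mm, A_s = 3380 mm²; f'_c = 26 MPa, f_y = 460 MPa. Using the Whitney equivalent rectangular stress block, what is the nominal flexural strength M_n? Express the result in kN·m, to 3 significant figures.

M_n ≈ 1040 kN·m

T = A_s f_y = 3380 × 460 = 1554800 N = 1554.8 kN.
From C = T: a = T/(0.85 f'_c b) = 1554800/(0.85 × 26 × 475) = 148.11 mm.
M_n = T(d − a/2) = 1554.8 kN × (745 − 74.055) mm = 1043.19 kN·m.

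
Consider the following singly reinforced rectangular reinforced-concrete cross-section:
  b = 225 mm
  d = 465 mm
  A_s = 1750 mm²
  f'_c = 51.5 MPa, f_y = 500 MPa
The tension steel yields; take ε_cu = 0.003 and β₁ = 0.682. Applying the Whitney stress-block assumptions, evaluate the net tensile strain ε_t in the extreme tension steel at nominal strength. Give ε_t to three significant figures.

ε_t ≈ 0.00771

a = A_s f_y/(0.85 f'_c b) = 88.84 mm.
β₁ = 0.682, so c = a/β₁ = 88.84/0.682 = 130.26 mm.
From the linear strain diagram with ε_cu = 0.003: ε_t = 0.003 (d − c)/c = 0.003 × (465 − 130.26)/130.26 = 0.00771.
Since ε_t ≥ 0.005, the section is tension-controlled.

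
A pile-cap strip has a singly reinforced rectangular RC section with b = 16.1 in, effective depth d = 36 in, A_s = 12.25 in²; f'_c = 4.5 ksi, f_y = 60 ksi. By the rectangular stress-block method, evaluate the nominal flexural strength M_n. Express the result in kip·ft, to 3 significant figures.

M_n ≈ 1840 kip·ft

T = A_s f_y = 12.25 × 60 = 735 kips.
a = T/(0.85 f'_c b) = 735/(0.85 × 4.5 × 16.1) = 11.935 in.
M_n = T(d − a/2) = 735 × (36 − 5.9675) = 22073.9 kip·in = 22073.9/12 = 1839.49 kip·ft.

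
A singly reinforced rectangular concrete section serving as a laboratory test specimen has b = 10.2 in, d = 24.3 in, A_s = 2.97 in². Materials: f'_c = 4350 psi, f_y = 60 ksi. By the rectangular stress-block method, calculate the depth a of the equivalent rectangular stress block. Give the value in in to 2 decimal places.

T = A_s f_y = 2.97 × 60 = 178.2 kips.
a = T/(0.85 f'_c b) = 178.2/(0.85 × 4.35 × 10.2) = 4.72 in.

a ≈ 4.72 in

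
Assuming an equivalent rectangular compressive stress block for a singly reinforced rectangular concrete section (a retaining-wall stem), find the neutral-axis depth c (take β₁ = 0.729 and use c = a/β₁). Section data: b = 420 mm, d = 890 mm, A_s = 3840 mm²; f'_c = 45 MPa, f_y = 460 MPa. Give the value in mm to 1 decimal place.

c ≈ 150.8 mm

T = A_s f_y = 3840 × 460 = 1766400 N = 1766.4 kN.
Setting C = 0.85 f'_c a b equal to T: a = 1766400/(0.85 × 45 × 420) = 109.953 mm.
With β₁ = 0.729, c = a/β₁ = 109.953/0.729 = 150.8 mm.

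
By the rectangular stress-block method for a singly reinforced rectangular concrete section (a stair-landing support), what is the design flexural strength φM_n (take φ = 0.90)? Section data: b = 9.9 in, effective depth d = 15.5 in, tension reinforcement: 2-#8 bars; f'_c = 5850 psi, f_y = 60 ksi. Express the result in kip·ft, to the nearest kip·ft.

A_s = 2 × 0.79 = 1.58 in².
T = A_s f_y = 1.58 × 60 = 94.8 kips.
a = T/(0.85 f'_c b) = 94.8/(0.85 × 5.85 × 9.9) = 1.926 in.
M_n = T(d − a/2) = 94.8 × (15.5 − 0.963) = 1378.1 kip·in = 1378.1/12 = 114.84 kip·ft.
φM_n = 0.90 × 114.84 = 103.36 kip·ft.

φM_n ≈ 103 kip·ft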